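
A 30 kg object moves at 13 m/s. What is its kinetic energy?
KE = ½mv² = ½×30×13² = 2535.0 J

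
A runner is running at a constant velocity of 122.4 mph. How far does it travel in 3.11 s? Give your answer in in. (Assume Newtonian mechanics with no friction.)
d = vt (with unit conversion) = 6700.0 in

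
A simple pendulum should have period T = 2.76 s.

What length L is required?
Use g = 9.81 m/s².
T = 2π√(L/g) → L = g(T/2π)² = 9.81×(2.76/2π)² = 1.893 m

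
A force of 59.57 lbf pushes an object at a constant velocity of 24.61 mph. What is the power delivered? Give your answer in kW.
P = Fv = 265 N × 11 m/s = 2915 W = 2.915 kW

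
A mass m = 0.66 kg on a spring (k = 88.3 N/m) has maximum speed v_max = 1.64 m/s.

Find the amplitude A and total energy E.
½mv²_max = ½kA² → A = v_max√(m/k) = 1.64×√(0.66/88.3) = 0.1418 m = 14.18 cm
E = ½mv²_max = ½×0.66×1.64² = 0.8876 J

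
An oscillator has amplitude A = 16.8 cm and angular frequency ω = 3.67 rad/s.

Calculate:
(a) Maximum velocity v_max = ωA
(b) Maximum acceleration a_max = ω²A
v_max = ωA = 3.67×0.168 = 0.6166 m/s
a_max = ω²A = 3.67²×0.168 = 2.263 m/s²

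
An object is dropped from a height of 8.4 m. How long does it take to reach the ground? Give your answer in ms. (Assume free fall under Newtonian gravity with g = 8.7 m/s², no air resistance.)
t = √(2h/g) (with unit conversion) = 1390.0 ms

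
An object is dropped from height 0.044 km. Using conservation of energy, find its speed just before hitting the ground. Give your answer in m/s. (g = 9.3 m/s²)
mgh = ½mv² → v = √(2gh) = √(2×9.3×44) = 28.61 m/s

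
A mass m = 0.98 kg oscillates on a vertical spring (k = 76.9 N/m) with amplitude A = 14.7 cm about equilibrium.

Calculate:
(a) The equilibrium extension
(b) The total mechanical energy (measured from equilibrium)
x_eq = mg/k = 0.98×9.81/76.9 = 0.125 m = 12.5 cm
E = ½kA² = ½×76.9×(0.147)² = 0.8309 J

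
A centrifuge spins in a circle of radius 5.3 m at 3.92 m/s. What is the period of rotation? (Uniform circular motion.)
T = 2πr/v = 2π×5.3/3.92 = 8.5 s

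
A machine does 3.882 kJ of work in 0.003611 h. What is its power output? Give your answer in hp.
P = W/t = 3882 J / 13 s = 298.6 W = 0.4005 hp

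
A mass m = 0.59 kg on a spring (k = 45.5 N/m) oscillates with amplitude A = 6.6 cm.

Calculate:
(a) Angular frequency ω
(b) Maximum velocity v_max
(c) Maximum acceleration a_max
ω = √(k/m) = √(45.5/0.59) = 8.782 rad/s
v_max = ωA = 8.782×0.066 = 0.5796 m/s
a_max = ω²A = 8.782²×0.066 = 5.09 m/s²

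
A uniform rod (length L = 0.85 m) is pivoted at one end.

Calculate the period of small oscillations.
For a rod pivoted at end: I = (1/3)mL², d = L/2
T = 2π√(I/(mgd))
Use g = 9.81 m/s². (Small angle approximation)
I/m = (1/3)L² = 0.2408 m²; d = L/2 = 0.425 m
T = 2π√(I/(mgd)) = 2π√(0.2408/(9.81×0.425)) = 1.51 s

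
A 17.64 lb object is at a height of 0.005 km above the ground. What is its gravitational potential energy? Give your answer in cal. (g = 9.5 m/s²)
PE = mgh = 8.001 kg × 9.5 m/s² × 5 m = 380.1 J = 90.84 cal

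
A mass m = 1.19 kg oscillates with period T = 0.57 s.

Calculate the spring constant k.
T = 2π√(m/k) → k = m(2π/T)² = 1.19×(2π/0.57)² = 144.6 N/m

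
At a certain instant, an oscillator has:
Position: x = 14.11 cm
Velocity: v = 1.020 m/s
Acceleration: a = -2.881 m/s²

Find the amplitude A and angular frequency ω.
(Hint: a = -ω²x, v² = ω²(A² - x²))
a = −ω²x → ω = √(|a|/x) = √(2.881/0.1411) = 4.519 rad/s
v² = ω²(A² − x²) → A = √(x² + v²/ω²) = √(0.1411² + 1.02²/4.519²) = 0.2662 m = 26.62 cm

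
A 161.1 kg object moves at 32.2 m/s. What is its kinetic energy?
KE = ½mv² = ½×161.1×32.2² = 83517.46 J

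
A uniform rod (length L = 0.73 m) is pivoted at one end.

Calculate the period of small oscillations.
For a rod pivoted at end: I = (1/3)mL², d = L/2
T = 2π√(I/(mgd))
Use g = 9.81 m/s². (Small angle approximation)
I/m = (1/3)L² = 0.1776 m²; d = L/2 = 0.365 m
T = 2π√(I/(mgd)) = 2π√(0.1776/(9.81×0.365)) = 1.399 s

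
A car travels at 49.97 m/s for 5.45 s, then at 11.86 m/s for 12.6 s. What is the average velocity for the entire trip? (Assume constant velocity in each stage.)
d₁ = v₁t₁ = 49.97 × 5.45 = 272.337 m
d₂ = v₂t₂ = 11.86 × 12.6 = 149.436 m
d_total = 421.77 m, t_total = 18.05 s
v_avg = d_total/t_total = 421.77/18.05 = 23.37 m/s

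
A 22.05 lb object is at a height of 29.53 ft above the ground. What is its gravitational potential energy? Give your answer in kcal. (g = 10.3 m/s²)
PE = mgh = 10 kg × 10.3 m/s² × 9.001 m = 927.2 J = 0.2216 kcal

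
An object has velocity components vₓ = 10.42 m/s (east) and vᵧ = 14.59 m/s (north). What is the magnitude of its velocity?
|v| = √(vₓ² + vᵧ²) = √(10.42² + 14.59²) = √(321.445) = 17.93 m/s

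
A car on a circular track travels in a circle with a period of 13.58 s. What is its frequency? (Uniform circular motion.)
f = 1/T = 1/13.58 = 0.0736 Hz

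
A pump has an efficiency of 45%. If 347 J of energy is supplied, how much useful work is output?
W_out = η × W_in = 0.45 × 347 = 156.15 J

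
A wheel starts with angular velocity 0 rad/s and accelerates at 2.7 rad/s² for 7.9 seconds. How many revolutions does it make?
θ = ω₀t + ½αt² = 0×7.9 + ½×2.7×7.9² = 84.25 rad
Revolutions = θ/(2π) = 84.25/(2π) = 13.41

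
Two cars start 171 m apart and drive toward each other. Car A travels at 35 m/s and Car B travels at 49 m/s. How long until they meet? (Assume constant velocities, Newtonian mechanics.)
Combined speed: v_combined = 35 + 49 = 84 m/s
Time to meet: t = d/84 = 171/84 = 2.04 s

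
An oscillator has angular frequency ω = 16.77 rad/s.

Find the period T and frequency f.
T = 2π/ω = 2π/16.77 = 0.3747 s; f = ω/2π = 2.669 Hz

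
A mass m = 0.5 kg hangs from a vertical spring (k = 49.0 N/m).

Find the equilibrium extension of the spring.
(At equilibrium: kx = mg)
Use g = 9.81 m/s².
x_eq = mg/k = 0.5×9.81/49.0 = 0.1001 m = 10.01 cm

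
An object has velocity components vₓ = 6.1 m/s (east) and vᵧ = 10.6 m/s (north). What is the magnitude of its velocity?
|v| = √(vₓ² + vᵧ²) = √(6.1² + 10.6²) = √(149.57) = 12.23 m/s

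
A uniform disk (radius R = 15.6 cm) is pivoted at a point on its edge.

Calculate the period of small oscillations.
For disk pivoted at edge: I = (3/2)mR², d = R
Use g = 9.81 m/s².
I/m = (3/2)R² = 0.0365 m²; d = R = 0.156 m
T = 2π√((3/2)R²/(gR)) = 2π√(3R/(2g)) = 0.9704 s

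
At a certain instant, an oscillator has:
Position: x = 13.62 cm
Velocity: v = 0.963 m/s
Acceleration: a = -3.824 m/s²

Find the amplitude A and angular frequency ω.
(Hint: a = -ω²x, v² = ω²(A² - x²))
a = −ω²x → ω = √(|a|/x) = √(3.824/0.1362) = 5.299 rad/s
v² = ω²(A² − x²) → A = √(x² + v²/ω²) = √(0.1362² + 0.963²/5.299²) = 0.2271 m = 22.71 cm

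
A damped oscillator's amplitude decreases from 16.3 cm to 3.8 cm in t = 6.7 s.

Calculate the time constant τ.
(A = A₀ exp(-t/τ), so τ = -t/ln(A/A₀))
A/A₀ = 3.8/16.3 = 0.2331; ln(A/A₀) = -1.456
τ = −t/ln(A/A₀) = −6.7/-1.456 = 4.601 s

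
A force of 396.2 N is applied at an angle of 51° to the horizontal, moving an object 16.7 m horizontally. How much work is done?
W = Fd cosθ = 396.2×16.7×cos(51°) = 4163.9 J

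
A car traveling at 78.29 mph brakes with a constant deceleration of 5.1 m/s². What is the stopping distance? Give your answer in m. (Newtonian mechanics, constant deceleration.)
d = v₀² / (2a) (with unit conversion) = 120.1 m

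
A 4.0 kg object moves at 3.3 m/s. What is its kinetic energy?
KE = ½mv² = ½×4.0×3.3² = 21.78 J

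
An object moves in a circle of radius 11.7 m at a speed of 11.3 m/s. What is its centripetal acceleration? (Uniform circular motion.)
a_c = v²/r = 11.3²/11.7 = 127.69/11.7 = 10.91 m/s²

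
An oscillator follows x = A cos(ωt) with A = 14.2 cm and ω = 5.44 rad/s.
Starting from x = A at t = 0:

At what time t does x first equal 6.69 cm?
cos(ωt) = x/A = 6.69/14.2 = 0.4711
ωt = arccos(0.4711) = 1.08 rad
t = 1.08/5.44 = 0.1986 s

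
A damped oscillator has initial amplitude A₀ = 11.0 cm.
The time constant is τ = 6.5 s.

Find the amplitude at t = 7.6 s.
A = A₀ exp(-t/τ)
A = A₀ exp(−t/τ) = 11.0×exp(−7.6/6.5) = 3.417 cm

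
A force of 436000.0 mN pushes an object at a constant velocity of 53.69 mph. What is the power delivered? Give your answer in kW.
P = Fv = 436 N × 24 m/s = 1.046e+04 W = 10.46 kW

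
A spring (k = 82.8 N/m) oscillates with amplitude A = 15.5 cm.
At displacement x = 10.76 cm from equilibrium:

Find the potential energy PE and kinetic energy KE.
E_total = ½kA² = ½×82.8×(0.155)² = 0.9946 J
PE = ½kx² = ½×82.8×(0.1076)² = 0.4793 J
KE = E_total − PE = 0.5153 J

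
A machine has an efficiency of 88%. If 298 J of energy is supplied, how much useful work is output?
W_out = η × W_in = 0.88 × 298 = 262.24 J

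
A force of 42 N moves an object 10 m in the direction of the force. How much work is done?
W = Fd = 42×10 = 420.0 J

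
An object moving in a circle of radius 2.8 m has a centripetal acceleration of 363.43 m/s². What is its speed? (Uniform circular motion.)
v = √(a_c × r) = √(363.43 × 2.8) = 31.9 m/s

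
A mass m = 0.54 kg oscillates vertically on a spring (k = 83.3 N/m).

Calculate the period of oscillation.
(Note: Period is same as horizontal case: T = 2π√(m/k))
T = 2π√(m/k) = 2π√(0.54/83.3) = 0.5059 s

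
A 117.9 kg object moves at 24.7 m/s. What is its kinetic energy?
KE = ½mv² = ½×117.9×24.7² = 35964.81 J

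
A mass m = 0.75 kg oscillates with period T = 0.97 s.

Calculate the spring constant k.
T = 2π√(m/k) → k = m(2π/T)² = 0.75×(2π/0.97)² = 31.47 N/m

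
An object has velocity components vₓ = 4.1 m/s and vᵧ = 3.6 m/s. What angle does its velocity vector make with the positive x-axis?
θ = arctan(vᵧ/vₓ) = arctan(3.6/4.1) = 41.28°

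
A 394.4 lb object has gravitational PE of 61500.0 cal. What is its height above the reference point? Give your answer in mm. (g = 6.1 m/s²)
PE = mgh → h = PE/(mg) = 2.573e+05 J / (178.9 kg × 6.1 m/s²) = 235.8 m = 235800.0 mm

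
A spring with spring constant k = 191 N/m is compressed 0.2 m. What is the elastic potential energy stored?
PE = ½kx² = ½×191×0.2² = 3.82 J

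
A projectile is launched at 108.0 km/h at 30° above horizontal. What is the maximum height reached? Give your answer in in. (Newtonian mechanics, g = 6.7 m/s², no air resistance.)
H = v₀²sin²(θ)/(2g) (with unit conversion) = 661.1 in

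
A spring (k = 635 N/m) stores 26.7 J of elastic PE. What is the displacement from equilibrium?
PE = ½kx² → x = √(2PE/k) = √(2×26.7/635) = 0.29 m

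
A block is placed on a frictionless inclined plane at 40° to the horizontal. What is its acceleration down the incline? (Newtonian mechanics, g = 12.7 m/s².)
a = g sin(θ) = 12.7 × sin(40°) = 12.7 × 0.6428 = 8.16 m/s²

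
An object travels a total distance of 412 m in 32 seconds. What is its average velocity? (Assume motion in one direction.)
v_avg = Δd / Δt = 412 / 32 = 12.88 m/s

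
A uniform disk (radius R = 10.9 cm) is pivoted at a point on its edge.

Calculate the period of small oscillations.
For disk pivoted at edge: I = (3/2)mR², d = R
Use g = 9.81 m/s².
I/m = (3/2)R² = 0.01782 m²; d = R = 0.109 m
T = 2π√((3/2)R²/(gR)) = 2π√(3R/(2g)) = 0.8112 s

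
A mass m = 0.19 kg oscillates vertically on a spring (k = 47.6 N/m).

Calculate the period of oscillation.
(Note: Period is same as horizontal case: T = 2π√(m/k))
T = 2π√(m/k) = 2π√(0.19/47.6) = 0.397 s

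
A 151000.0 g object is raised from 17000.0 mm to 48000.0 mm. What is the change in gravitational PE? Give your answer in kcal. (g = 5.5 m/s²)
ΔPE = mg(h₂ − h₁) = 151 kg × 5.5 m/s² × (48 − 17) m = 2.575e+04 J = 6.153 kcal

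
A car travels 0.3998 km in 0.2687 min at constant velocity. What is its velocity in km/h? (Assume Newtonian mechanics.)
v = d/t (with unit conversion) = 89.27 km/h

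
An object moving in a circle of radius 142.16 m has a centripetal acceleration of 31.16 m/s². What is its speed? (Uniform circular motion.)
v = √(a_c × r) = √(31.16 × 142.16) = 66.56 m/s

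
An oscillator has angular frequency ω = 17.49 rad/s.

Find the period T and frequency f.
T = 2π/ω = 2π/17.49 = 0.3592 s; f = ω/2π = 2.784 Hz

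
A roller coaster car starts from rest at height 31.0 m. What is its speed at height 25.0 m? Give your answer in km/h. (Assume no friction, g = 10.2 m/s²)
mgh₁ = ½mv₂² + mgh₂ → v₂ = √(2g(h₁−h₂)) = √(2×10.2×(31−25)) = 11.06 m/s = 39.83 km/h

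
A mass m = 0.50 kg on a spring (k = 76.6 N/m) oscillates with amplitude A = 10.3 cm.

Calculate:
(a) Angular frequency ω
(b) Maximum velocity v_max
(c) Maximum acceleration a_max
ω = √(k/m) = √(76.6/0.5) = 12.38 rad/s
v_max = ωA = 12.38×0.103 = 1.275 m/s
a_max = ω²A = 12.38²×0.103 = 15.78 m/s²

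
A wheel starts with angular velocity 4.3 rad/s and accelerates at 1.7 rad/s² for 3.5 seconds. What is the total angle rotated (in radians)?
θ = ω₀t + ½αt² = 4.3×3.5 + ½×1.7×3.5² = 25.46 rad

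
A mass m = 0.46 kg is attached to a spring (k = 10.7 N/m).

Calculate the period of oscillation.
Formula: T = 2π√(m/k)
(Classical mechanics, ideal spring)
T = 2π√(m/k) = 2π√(0.46/10.7) = 1.303 s; f = 1/T = 0.7676 Hz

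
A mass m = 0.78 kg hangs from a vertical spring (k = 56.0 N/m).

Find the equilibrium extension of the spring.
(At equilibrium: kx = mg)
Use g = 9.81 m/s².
x_eq = mg/k = 0.78×9.81/56.0 = 0.1366 m = 13.66 cm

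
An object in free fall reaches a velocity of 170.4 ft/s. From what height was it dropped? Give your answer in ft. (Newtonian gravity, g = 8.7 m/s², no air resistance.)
h = v²/(2g) (with unit conversion) = 508.6 ft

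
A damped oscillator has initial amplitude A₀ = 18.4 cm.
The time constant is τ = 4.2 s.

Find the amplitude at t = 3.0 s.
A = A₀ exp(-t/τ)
A = A₀ exp(−t/τ) = 18.4×exp(−3.0/4.2) = 9.008 cm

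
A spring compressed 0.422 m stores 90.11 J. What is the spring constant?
PE = ½kx² → k = 2PE/x² = 2×90.11/0.422² = 1012.0 N/m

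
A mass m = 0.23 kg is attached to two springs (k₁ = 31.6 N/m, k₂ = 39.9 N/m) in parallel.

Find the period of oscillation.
k_eq = k₁+k₂ = 71.5 N/m
T = 2π√(m/k_eq) = 2π√(0.23/71.5) = 0.3564 s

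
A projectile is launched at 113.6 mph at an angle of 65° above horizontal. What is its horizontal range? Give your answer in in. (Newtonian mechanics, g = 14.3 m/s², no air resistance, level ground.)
R = v₀² sin(2θ) / g (with unit conversion) = 5439.0 in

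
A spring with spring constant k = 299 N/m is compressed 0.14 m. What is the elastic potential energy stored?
PE = ½kx² = ½×299×0.14² = 2.93 J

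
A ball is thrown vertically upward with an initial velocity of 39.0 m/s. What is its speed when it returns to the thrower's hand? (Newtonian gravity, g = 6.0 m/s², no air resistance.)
By conservation of energy, the ball returns at the same speed = 39.0 m/s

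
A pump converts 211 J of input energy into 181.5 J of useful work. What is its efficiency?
η = W_out/W_in = 181.5/211 = 0.8602 = 86.02%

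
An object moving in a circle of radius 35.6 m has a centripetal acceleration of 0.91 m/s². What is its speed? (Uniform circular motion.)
v = √(a_c × r) = √(0.91 × 35.6) = 5.69 m/s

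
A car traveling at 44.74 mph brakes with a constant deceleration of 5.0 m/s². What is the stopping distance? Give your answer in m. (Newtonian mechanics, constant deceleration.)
d = v₀² / (2a) (with unit conversion) = 40.0 m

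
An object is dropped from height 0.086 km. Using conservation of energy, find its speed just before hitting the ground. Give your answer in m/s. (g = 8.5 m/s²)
mgh = ½mv² → v = √(2gh) = √(2×8.5×86) = 38.24 m/s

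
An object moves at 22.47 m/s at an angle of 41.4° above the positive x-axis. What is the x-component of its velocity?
vₓ = v cos(θ) = 22.47 × cos(41.4°) = 16.85 m/s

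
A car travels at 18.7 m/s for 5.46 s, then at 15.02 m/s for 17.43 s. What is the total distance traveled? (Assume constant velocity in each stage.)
d₁ = v₁t₁ = 18.7 × 5.46 = 102.102 m
d₂ = v₂t₂ = 15.02 × 17.43 = 261.799 m
d_total = 102.102 + 261.799 = 363.9 m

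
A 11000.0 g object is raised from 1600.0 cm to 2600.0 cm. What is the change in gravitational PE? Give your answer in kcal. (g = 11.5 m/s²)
ΔPE = mg(h₂ − h₁) = 11 kg × 11.5 m/s² × (26 − 16) m = 1265 J = 0.3023 kcal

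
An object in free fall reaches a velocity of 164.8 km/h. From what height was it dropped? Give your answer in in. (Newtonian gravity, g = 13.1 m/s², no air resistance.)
h = v²/(2g) (with unit conversion) = 3149.0 in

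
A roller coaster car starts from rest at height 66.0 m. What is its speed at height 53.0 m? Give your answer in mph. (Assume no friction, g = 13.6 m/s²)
mgh₁ = ½mv₂² + mgh₂ → v₂ = √(2g(h₁−h₂)) = √(2×13.6×(66−53)) = 18.8 m/s = 42.06 mph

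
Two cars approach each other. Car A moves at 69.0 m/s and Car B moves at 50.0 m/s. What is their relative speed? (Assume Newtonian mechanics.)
v_rel = v_A + v_B = 69.0 + 50.0 = 119.0 m/s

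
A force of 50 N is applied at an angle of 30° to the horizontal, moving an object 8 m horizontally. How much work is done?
W = Fd cosθ = 50×8×cos(30°) = 346.41 J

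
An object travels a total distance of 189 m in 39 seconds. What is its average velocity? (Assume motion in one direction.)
v_avg = Δd / Δt = 189 / 39 = 4.85 m/s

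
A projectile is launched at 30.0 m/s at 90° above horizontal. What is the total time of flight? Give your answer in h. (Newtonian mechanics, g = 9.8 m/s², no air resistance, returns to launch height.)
T = 2v₀sin(θ)/g (with unit conversion) = 0.001701 h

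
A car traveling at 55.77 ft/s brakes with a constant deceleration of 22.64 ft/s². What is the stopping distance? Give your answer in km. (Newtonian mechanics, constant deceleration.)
d = v₀² / (2a) (with unit conversion) = 0.02094 km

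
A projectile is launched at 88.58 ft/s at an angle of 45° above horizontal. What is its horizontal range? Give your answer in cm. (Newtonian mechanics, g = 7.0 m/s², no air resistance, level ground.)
R = v₀² sin(2θ) / g (with unit conversion) = 10410.0 cm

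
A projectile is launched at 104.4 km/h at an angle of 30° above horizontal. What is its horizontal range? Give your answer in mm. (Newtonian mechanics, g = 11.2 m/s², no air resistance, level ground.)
R = v₀² sin(2θ) / g (with unit conversion) = 65030.0 mm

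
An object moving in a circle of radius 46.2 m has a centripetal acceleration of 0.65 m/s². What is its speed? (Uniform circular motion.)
v = √(a_c × r) = √(0.65 × 46.2) = 5.48 m/s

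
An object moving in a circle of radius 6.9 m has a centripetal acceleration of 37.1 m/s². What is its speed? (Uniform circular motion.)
v = √(a_c × r) = √(37.1 × 6.9) = 16.0 m/s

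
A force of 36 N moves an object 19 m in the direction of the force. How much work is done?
W = Fd = 36×19 = 684.0 J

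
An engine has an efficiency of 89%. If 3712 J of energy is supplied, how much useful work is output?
W_out = η × W_in = 0.89 × 3712 = 3303.7 J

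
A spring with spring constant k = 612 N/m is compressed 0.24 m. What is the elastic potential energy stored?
PE = ½kx² = ½×612×0.24² = 17.63 J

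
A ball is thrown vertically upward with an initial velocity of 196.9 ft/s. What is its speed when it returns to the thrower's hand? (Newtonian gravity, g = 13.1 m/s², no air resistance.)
By conservation of energy, the ball returns at the same speed = 196.9 ft/s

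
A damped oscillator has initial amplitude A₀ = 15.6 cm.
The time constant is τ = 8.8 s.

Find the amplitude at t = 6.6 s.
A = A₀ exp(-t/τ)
A = A₀ exp(−t/τ) = 15.6×exp(−6.6/8.8) = 7.369 cm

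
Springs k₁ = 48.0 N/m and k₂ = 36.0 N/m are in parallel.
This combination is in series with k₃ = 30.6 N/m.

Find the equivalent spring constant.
k₁₂ = k₁ + k₂ = 84 N/m (parallel)
1/k_eq = 1/k₁₂ + 1/k₃ → k_eq = 22.43 N/m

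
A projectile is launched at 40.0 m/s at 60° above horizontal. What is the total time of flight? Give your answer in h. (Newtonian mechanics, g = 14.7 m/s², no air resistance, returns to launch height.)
T = 2v₀sin(θ)/g (with unit conversion) = 0.001309 h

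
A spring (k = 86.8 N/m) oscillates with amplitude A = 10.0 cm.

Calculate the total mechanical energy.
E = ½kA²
E = ½kA² = ½×86.8×(0.1)² = 0.434 J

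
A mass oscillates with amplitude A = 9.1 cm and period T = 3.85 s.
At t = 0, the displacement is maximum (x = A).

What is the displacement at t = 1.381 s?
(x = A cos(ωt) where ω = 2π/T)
ω = 2π/T = 2π/3.85 = 1.632 rad/s
x = A cos(ωt) = 9.1×cos(1.632×1.381) = -5.743 cm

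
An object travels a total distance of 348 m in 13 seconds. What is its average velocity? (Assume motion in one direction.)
v_avg = Δd / Δt = 348 / 13 = 26.77 m/s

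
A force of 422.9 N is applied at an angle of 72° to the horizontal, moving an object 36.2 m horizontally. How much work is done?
W = Fd cosθ = 422.9×36.2×cos(72°) = 4730.7 J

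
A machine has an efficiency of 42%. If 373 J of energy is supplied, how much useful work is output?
W_out = η × W_in = 0.42 × 373 = 156.66 J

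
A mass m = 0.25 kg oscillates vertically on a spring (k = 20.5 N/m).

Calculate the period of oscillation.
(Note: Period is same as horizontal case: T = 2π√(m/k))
T = 2π√(m/k) = 2π√(0.25/20.5) = 0.6939 s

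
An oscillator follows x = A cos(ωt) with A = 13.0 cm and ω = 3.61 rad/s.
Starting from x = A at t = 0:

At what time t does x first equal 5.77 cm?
cos(ωt) = x/A = 5.77/13.0 = 0.4438
ωt = arccos(0.4438) = 1.111 rad
t = 1.111/3.61 = 0.3077 s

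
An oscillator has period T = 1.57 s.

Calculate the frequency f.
f = 1/T = 1/1.57 = 0.6369 Hz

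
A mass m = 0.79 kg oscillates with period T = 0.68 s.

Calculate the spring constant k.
T = 2π√(m/k) → k = m(2π/T)² = 0.79×(2π/0.68)² = 67.45 N/m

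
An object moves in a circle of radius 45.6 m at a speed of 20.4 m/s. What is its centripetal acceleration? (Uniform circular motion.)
a_c = v²/r = 20.4²/45.6 = 416.16/45.6 = 9.13 m/s²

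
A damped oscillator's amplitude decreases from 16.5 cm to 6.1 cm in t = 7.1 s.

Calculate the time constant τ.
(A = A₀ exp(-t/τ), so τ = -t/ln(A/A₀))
A/A₀ = 6.1/16.5 = 0.3697; ln(A/A₀) = -0.9951
τ = −t/ln(A/A₀) = −7.1/-0.9951 = 7.135 s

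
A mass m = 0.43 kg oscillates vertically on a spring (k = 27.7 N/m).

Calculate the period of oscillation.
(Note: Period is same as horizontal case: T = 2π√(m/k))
T = 2π√(m/k) = 2π√(0.43/27.7) = 0.7828 s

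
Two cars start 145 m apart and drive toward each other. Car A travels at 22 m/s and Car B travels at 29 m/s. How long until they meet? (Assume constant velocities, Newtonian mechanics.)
Combined speed: v_combined = 22 + 29 = 51 m/s
Time to meet: t = d/51 = 145/51 = 2.84 s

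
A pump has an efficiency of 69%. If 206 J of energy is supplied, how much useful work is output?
W_out = η × W_in = 0.69 × 206 = 142.14 J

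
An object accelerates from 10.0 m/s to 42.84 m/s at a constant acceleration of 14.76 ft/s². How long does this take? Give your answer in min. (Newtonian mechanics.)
t = (v - v₀)/a (with unit conversion) = 0.1217 min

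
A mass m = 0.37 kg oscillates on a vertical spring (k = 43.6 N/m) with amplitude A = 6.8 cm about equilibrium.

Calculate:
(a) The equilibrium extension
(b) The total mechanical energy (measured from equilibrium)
x_eq = mg/k = 0.37×9.81/43.6 = 0.08325 m = 8.325 cm
E = ½kA² = ½×43.6×(0.068)² = 0.1008 J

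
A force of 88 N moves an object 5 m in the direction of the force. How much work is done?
W = Fd = 88×5 = 440.0 J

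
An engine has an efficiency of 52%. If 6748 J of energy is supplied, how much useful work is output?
W_out = η × W_in = 0.52 × 6748 = 3509.0 J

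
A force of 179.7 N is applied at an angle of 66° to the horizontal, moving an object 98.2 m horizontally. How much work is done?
W = Fd cosθ = 179.7×98.2×cos(66°) = 7177.5 J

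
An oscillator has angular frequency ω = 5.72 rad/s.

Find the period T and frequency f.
T = 2π/ω = 2π/5.72 = 1.098 s; f = ω/2π = 0.9104 Hz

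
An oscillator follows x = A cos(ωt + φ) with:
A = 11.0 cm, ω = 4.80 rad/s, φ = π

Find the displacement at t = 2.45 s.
x = A cos(ωt + φ) = 11.0×cos(4.8×2.45 + π) = -7.613 cm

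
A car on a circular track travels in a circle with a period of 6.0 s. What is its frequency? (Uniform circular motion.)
f = 1/T = 1/6.0 = 0.1667 Hz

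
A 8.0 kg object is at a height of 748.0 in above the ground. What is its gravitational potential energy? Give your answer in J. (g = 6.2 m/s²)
PE = mgh = 8 kg × 6.2 m/s² × 19 m = 942.4 J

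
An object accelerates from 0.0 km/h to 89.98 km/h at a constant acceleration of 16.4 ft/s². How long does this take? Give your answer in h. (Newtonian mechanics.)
t = (v - v₀)/a (with unit conversion) = 0.001389 h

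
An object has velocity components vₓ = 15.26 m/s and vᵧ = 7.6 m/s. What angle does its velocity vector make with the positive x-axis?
θ = arctan(vᵧ/vₓ) = arctan(7.6/15.26) = 26.47°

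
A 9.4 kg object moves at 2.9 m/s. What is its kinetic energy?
KE = ½mv² = ½×9.4×2.9² = 39.527 J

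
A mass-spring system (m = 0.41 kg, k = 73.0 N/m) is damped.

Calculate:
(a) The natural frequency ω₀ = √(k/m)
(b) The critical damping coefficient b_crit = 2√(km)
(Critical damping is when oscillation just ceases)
ω₀ = √(k/m) = √(73.0/0.41) = 13.34 rad/s
b_crit = 2√(km) = 2√(73.0×0.41) = 10.94 kg/s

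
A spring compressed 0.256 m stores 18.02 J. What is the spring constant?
PE = ½kx² → k = 2PE/x² = 2×18.02/0.256² = 549.9 N/m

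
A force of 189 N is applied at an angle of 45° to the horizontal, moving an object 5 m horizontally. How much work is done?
W = Fd cosθ = 189×5×cos(45°) = 668.22 J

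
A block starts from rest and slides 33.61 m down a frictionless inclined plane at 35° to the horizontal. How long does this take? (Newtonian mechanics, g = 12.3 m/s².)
a = g sin(θ) = 12.3 × sin(35°) = 7.05 m/s²
t = √(2d/a) = √(2 × 33.61 / 7.05) = 3.09 s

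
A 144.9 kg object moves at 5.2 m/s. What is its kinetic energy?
KE = ½mv² = ½×144.9×5.2² = 1959.048 J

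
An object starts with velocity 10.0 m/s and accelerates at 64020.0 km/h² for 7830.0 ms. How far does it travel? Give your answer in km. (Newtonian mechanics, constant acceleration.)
d = v₀t + ½at² (with unit conversion) = 0.2297 km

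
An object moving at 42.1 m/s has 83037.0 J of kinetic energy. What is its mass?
KE = ½mv² → m = 2KE/v² = 2×83037.0/42.1² = 93.7 kg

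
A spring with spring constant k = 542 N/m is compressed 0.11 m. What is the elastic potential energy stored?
PE = ½kx² = ½×542×0.11² = 3.279 J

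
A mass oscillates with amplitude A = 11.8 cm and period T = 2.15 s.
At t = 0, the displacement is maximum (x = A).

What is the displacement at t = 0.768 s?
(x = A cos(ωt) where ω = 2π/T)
ω = 2π/T = 2π/2.15 = 2.922 rad/s
x = A cos(ωt) = 11.8×cos(2.922×0.768) = -7.361 cm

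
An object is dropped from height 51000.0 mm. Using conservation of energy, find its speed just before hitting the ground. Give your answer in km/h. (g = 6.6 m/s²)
mgh = ½mv² → v = √(2gh) = √(2×6.6×51) = 25.95 m/s = 93.41 km/h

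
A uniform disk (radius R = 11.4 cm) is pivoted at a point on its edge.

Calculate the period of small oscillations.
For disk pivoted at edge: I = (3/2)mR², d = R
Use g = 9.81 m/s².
I/m = (3/2)R² = 0.01949 m²; d = R = 0.114 m
T = 2π√((3/2)R²/(gR)) = 2π√(3R/(2g)) = 0.8296 s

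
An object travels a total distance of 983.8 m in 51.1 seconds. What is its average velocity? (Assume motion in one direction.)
v_avg = Δd / Δt = 983.8 / 51.1 = 19.25 m/s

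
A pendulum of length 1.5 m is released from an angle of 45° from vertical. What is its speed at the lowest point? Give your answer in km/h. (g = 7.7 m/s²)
h = L(1 − cosθ) = 1.5×(1 − cos45°) = 0.4393 m
v = √(2gh) = √(2×7.7×0.4393) = 2.601 m/s = 9.364 km/h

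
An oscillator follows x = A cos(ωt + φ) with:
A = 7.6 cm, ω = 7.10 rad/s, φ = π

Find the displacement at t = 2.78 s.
x = A cos(ωt + φ) = 7.6×cos(7.1×2.78 + π) = -4.793 cm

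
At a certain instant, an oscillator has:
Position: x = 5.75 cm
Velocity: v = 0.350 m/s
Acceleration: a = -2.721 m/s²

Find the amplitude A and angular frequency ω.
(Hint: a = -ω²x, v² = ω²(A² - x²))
a = −ω²x → ω = √(|a|/x) = √(2.721/0.0575) = 6.879 rad/s
v² = ω²(A² − x²) → A = √(x² + v²/ω²) = √(0.0575² + 0.35²/6.879²) = 0.07678 m = 7.678 cm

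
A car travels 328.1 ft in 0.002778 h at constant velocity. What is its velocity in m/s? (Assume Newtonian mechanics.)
v = d/t (with unit conversion) = 10.0 m/s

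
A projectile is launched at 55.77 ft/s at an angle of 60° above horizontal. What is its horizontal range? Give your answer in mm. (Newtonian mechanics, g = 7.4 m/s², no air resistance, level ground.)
R = v₀² sin(2θ) / g (with unit conversion) = 33820.0 mm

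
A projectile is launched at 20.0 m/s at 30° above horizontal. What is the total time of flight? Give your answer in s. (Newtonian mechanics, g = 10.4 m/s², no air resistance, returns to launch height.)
T = 2v₀sin(θ)/g = 1.923 s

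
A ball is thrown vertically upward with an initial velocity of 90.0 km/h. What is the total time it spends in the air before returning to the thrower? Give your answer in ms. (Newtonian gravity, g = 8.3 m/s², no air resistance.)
t_total = 2v₀/g (with unit conversion) = 6024.0 ms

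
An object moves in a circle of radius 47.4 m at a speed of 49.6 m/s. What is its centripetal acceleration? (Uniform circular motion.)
a_c = v²/r = 49.6²/47.4 = 2460.16/47.4 = 51.9 m/s²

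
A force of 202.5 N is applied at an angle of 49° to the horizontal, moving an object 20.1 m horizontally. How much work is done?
W = Fd cosθ = 202.5×20.1×cos(49°) = 2670.3 J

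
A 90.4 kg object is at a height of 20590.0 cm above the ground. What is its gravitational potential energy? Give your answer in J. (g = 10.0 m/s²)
PE = mgh = 90.4 kg × 10.0 m/s² × 205.9 m = 1.861e+05 J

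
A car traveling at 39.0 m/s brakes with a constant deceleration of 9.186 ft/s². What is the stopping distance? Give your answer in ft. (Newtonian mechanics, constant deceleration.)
d = v₀² / (2a) (with unit conversion) = 891.1 ft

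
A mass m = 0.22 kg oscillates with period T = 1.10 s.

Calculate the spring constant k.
T = 2π√(m/k) → k = m(2π/T)² = 0.22×(2π/1.1)² = 7.178 N/m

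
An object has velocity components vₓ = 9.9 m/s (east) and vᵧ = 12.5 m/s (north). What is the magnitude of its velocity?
|v| = √(vₓ² + vᵧ²) = √(9.9² + 12.5²) = √(254.26) = 15.95 m/s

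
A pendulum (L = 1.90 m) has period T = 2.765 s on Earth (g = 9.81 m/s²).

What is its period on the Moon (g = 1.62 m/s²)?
T = 2π√(L/g), so T_moon/T_earth = √(g_earth/g_moon)
T_moon = 2π√(1.9/1.62) = 6.805 s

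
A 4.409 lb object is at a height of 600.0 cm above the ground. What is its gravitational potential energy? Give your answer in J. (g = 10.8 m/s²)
PE = mgh = 2 kg × 10.8 m/s² × 6 m = 129.6 J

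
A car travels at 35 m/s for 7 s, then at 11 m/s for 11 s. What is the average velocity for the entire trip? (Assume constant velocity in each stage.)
d₁ = v₁t₁ = 35 × 7 = 245 m
d₂ = v₂t₂ = 11 × 11 = 121 m
d_total = 366 m, t_total = 18 s
v_avg = d_total/t_total = 366/18 = 20.33 m/s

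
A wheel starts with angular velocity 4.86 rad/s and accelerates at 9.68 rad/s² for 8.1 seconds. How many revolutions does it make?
θ = ω₀t + ½αt² = 4.86×8.1 + ½×9.68×8.1² = 356.92 rad
Revolutions = θ/(2π) = 356.92/(2π) = 56.81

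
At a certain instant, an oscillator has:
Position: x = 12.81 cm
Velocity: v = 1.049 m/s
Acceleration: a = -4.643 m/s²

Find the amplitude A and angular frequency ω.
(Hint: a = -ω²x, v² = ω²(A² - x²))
a = −ω²x → ω = √(|a|/x) = √(4.643/0.1281) = 6.02 rad/s
v² = ω²(A² − x²) → A = √(x² + v²/ω²) = √(0.1281² + 1.049²/6.02²) = 0.2163 m = 21.63 cm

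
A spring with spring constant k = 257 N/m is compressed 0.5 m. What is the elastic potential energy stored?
PE = ½kx² = ½×257×0.5² = 32.12 J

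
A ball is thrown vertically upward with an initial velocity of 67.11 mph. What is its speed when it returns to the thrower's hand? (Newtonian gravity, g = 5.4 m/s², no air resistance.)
By conservation of energy, the ball returns at the same speed = 67.11 mph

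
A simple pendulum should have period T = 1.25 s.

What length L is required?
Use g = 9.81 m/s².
T = 2π√(L/g) → L = g(T/2π)² = 9.81×(1.25/2π)² = 0.3883 m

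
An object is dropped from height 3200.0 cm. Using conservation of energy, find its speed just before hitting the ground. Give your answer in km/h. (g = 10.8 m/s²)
mgh = ½mv² → v = √(2gh) = √(2×10.8×32) = 26.29 m/s = 94.65 km/h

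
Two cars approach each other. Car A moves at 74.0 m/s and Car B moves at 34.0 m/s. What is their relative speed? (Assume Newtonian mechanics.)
v_rel = v_A + v_B = 74.0 + 34.0 = 108.0 m/s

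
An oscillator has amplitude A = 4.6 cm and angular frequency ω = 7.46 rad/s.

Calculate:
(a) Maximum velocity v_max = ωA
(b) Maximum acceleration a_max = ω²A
v_max = ωA = 7.46×0.046 = 0.3432 m/s
a_max = ω²A = 7.46²×0.046 = 2.56 m/s²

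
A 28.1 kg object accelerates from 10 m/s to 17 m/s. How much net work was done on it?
W_net = ΔKE = ½m(v₂² − v₁²) = ½×28.1×(17² − 10²) = 2655.45 J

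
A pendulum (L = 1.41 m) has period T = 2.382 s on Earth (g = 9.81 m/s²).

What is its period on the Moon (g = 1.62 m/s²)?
T = 2π√(L/g), so T_moon/T_earth = √(g_earth/g_moon)
T_moon = 2π√(1.41/1.62) = 5.862 s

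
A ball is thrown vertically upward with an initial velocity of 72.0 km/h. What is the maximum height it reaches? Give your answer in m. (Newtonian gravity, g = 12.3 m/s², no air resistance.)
h_max = v₀²/(2g) (with unit conversion) = 16.26 m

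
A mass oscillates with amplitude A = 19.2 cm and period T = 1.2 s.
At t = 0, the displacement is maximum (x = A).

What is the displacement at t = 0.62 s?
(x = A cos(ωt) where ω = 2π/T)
ω = 2π/T = 2π/1.2 = 5.236 rad/s
x = A cos(ωt) = 19.2×cos(5.236×0.62) = -19.09 cm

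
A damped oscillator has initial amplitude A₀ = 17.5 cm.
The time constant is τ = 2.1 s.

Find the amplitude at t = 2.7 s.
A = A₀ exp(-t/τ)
A = A₀ exp(−t/τ) = 17.5×exp(−2.7/2.1) = 4.838 cm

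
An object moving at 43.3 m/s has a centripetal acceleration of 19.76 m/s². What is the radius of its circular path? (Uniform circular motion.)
r = v²/a_c = 43.3²/19.76 = 94.88 m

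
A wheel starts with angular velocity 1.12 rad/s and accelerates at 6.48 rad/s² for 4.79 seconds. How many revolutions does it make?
θ = ω₀t + ½αt² = 1.12×4.79 + ½×6.48×4.79² = 79.7 rad
Revolutions = θ/(2π) = 79.7/(2π) = 12.69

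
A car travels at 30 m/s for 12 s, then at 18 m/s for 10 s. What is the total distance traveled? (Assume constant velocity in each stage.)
d₁ = v₁t₁ = 30 × 12 = 360 m
d₂ = v₂t₂ = 18 × 10 = 180 m
d_total = 360 + 180 = 540 m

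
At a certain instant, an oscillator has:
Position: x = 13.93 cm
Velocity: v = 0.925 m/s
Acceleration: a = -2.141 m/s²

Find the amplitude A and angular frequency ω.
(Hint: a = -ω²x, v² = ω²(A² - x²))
a = −ω²x → ω = √(|a|/x) = √(2.141/0.1393) = 3.92 rad/s
v² = ω²(A² − x²) → A = √(x² + v²/ω²) = √(0.1393² + 0.925²/3.92²) = 0.274 m = 27.4 cm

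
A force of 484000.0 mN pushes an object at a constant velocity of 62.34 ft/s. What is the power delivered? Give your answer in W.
P = Fv = 484 N × 19 m/s = 9197 W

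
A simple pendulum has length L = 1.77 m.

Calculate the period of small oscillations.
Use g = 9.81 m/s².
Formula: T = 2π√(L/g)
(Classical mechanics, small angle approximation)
T = 2π√(L/g) = 2π√(1.77/9.81) = 2.669 s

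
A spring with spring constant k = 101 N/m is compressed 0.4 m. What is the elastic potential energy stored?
PE = ½kx² = ½×101×0.4² = 8.08 J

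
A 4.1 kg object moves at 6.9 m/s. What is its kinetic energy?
KE = ½mv² = ½×4.1×6.9² = 97.6005 J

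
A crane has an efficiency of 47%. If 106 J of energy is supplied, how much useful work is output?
W_out = η × W_in = 0.47 × 106 = 49.82 J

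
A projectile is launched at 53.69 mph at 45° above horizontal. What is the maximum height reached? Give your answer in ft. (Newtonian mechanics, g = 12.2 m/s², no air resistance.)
H = v₀²sin²(θ)/(2g) (with unit conversion) = 38.73 ft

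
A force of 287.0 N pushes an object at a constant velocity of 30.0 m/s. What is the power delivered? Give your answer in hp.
P = Fv = 287 N × 30 m/s = 8610 W = 11.55 hp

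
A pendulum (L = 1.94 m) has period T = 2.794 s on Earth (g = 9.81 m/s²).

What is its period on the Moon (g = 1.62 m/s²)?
T = 2π√(L/g), so T_moon/T_earth = √(g_earth/g_moon)
T_moon = 2π√(1.94/1.62) = 6.876 s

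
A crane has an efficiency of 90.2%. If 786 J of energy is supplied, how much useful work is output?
W_out = η × W_in = 0.902 × 786 = 708.97 J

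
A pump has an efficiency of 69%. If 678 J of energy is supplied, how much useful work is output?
W_out = η × W_in = 0.69 × 678 = 467.82 J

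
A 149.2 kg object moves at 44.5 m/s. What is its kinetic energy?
KE = ½mv² = ½×149.2×44.5² = 147726.6 J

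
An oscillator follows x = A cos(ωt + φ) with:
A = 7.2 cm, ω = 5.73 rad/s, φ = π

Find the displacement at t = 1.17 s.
x = A cos(ωt + φ) = 7.2×cos(5.73×1.17 + π) = -6.572 cm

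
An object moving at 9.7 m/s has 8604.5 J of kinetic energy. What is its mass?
KE = ½mv² → m = 2KE/v² = 2×8604.5/9.7² = 182.9 kg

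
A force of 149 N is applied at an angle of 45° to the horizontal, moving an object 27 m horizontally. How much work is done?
W = Fd cosθ = 149×27×cos(45°) = 2844.7 J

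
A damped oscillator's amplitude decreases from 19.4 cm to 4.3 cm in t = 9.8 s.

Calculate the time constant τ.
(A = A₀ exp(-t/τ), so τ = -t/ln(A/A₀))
A/A₀ = 4.3/19.4 = 0.2216; ln(A/A₀) = -1.507
τ = −t/ln(A/A₀) = −9.8/-1.507 = 6.504 s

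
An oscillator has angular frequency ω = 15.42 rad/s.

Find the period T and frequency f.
T = 2π/ω = 2π/15.42 = 0.4075 s; f = ω/2π = 2.454 Hz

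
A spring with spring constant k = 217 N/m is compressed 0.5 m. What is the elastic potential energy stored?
PE = ½kx² = ½×217×0.5² = 27.12 J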